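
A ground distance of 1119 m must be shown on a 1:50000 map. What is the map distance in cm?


map_cm = 1119 * 100 / 50000 = 2.238 cm ≈ 2.24 cm

2.24 cm


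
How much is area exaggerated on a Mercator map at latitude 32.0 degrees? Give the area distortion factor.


area_distortion = 1/cos^2(32.0) = 1.39

1.39


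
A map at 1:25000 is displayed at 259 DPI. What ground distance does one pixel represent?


pixel_cm = 2.54 / 259 ≈ 0.009807 cm
ground = pixel_cm * 25000 / 100 = 2.54 * 25000 / (259 * 100) = 63500 / 25900 ≈ 2.45 m

2.45 m


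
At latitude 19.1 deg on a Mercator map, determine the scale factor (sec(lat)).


SF = 1 / cos(19.1) = 1 / 0.944949 = 1.058

1.058


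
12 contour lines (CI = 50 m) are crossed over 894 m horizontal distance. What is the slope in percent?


elevation change = 12 * 50 = 600 m
slope = 600 / 894 * 100 = 67.1%

67.1%


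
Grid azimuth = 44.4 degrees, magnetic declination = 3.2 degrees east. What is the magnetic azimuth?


magnetic azimuth = grid azimuth - declination (east +ve)
mag_az = 44.4 - 3.2 = 41.2 degrees

41.2 degrees


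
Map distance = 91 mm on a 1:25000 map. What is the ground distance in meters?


ground = 91 mm * 25000 / 1000 = 2275.0 m

2275.0 m


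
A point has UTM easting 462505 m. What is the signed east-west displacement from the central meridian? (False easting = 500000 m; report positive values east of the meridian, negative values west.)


displacement = 462505 - 500000 = -37495 m

-37495 m


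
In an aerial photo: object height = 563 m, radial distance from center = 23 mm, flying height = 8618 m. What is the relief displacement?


d = h * r / H = 563 * 23 / 8618 = 1.5 mm

1.5 mm


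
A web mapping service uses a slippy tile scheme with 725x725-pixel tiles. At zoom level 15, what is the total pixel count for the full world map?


tiles per axis = 2^15 = 32768
total tiles = 32768^2 = 1073741824
pixels per axis = 32768 * 725 = 23756800
total pixels = 23756800^2 = 564385546240000

564385546240000 pixels


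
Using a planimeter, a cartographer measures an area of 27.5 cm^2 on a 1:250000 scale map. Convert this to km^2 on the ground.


ground_area = 27.5 * (250000/100)^2 = 171875000.0 m^2 = 171.875 km^2

171.875 km^2


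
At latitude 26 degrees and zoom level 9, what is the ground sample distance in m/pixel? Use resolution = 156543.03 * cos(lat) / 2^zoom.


res = 156543.03 * cos(26) / 2^9 = 156543.03 * 0.89879405 / 512 = 274.8 m/pixel

274.8 m/pixel


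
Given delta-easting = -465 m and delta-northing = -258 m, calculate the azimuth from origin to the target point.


az = atan2(-465, -258) = -119.0 deg
adjusted to 0-360: 241.0 degrees

241.0 degrees


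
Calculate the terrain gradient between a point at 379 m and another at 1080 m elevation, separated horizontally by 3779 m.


gradient = (1080 - 379) / 3779 = 701 / 3779 = 0.1855

0.1855


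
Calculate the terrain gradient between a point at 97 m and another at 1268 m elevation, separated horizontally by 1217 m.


gradient = (1268 - 97) / 1217 = 1171 / 1217 = 0.9622

0.9622


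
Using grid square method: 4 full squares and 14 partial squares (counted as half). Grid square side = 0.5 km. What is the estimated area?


effective squares = 4 + 14 * 0.5 = 11.0
area = 11.0 * 0.25 = 2.75 km^2

2.75 km^2


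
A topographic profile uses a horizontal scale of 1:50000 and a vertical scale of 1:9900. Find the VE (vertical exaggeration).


VE = horizontal_scale / vertical_scale = 50000 / 9900 ≈ 5.1

5.1x


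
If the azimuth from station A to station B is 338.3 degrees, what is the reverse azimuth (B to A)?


back azimuth = (338.3 + 180) mod 360 = 158.3 degrees

158.3 degrees


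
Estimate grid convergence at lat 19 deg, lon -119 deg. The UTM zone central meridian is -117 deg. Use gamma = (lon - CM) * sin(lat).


gamma = (-119 - -117) * sin(19) = -2 * 0.325568 = -0.651 degrees

-0.651 degrees


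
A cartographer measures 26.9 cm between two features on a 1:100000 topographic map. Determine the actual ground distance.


ground = 26.9 cm * 100000 / 100 = 26900.0 m = 26.9 km

26.9 km


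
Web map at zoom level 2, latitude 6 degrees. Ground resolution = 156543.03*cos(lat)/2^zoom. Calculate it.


res = 156543.03 * cos(6) / 2^2 = 156543.03 * 0.9945219 / 4 = 38921.37 m/pixel

38921.37 m/pixel


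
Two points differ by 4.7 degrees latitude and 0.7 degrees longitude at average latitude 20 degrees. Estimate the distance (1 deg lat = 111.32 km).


dlat_km = 4.7 * 111.32 = 523.204
dlon_km = 0.7 * 111.32 * cos(20) ≈ 73.225
dist = sqrt(523.204^2 + 73.225^2) ≈ 528.3 km

528.3 km


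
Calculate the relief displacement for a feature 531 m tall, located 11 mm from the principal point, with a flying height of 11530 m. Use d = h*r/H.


d = h * r / H = 531 * 11 / 11530 = 0.51 mm

0.51 mm


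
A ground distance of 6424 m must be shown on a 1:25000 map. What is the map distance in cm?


map_cm = 6424 * 100 / 25000 = 25.696 cm ≈ 25.7 cm

25.7 cm


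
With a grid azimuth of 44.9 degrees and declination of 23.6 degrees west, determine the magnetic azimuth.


magnetic azimuth = grid azimuth - declination (east +ve)
mag_az = 44.9 - -23.6 = 68.5 degrees

68.5 degrees


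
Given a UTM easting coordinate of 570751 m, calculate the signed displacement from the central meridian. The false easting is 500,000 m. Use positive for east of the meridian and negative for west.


displacement = 570751 - 500000 = 70751 m

70751 m


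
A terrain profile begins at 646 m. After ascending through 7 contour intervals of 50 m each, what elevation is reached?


elevation = 646 + 7 * 50 = 996 m

996 m


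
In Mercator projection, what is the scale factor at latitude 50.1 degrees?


SF = 1 / cos(50.1) = 1 / 0.64145 = 1.559

1.559


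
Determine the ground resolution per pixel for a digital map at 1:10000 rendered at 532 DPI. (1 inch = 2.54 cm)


pixel_cm = 2.54 / 532 ≈ 0.004774 cm
ground = pixel_cm * 10000 / 100 = 2.54 * 10000 / (532 * 100) = 25400 / 53200 ≈ 0.48 m

0.48 m


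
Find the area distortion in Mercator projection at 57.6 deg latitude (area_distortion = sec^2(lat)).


area_distortion = 1/cos^2(57.6) = 3.483

3.483


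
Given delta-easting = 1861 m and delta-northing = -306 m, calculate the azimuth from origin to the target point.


az = atan2(1861, -306) = 99.3 deg
adjusted to 0-360: 99.3 degrees

99.3 degrees


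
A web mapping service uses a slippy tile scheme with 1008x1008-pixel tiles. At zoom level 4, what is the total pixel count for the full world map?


tiles per axis = 2^4 = 16
total tiles = 16^2 = 256
pixels per axis = 16 * 1008 = 16128
total pixels = 16128^2 = 260112384

260112384 pixels


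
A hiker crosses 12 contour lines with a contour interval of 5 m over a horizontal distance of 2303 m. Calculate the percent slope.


elevation change = 12 * 5 = 60 m
slope = 60 / 2303 * 100 = 2.6%

2.6%


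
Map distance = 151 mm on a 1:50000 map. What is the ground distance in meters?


ground = 151 mm * 50000 / 1000 = 7550.0 m

7550.0 m


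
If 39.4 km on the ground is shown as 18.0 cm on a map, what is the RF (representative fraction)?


ground = 39.4 km = 3940000 cm; RF denominator = ground / map = 3940000 / 18.0 ≈ 218889; RF = 1:218889

1:218889


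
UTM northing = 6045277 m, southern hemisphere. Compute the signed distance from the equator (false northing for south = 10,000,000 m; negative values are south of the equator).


For southern: actual = 6045277 - 10000000 = -3954723 m

-3954723 m


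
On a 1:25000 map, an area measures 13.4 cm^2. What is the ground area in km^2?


ground_area = 13.4 * (25000/100)^2 = 837500.0 m^2 = 0.8375 km^2 ≈ 0.838 km^2

0.838 km^2


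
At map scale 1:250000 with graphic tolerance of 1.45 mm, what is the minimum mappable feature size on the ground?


ground = 1.45 mm * 250000 / 1000 = 362.5 m

362.5 m


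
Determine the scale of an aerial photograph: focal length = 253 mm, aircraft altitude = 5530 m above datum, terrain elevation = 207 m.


scale = f / (H - h) = 253 mm / 5323 m = 253 / 5323000 = 1:21040

1:21040


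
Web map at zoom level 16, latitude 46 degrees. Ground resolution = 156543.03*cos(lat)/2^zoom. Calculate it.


res = 156543.03 * cos(46) / 2^16 = 156543.03 * 0.69465837 / 65536 = 1.66 m/pixel

1.66 m/pixel


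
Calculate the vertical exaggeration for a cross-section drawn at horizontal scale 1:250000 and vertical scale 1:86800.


VE = horizontal_scale / vertical_scale = 250000 / 86800 ≈ 2.9

2.9x


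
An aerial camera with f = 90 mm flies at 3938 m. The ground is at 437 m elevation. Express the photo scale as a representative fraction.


scale = f / (H - h) = 90 mm / 3501 m = 90 / 3501000 = 1:38900

1:38900


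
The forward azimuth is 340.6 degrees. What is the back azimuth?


back azimuth = (340.6 + 180) mod 360 = 160.6 degrees

160.6 degrees


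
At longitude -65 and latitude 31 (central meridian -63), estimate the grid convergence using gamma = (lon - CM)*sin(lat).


gamma = (-65 - -63) * sin(31) = -2 * 0.515038 = -1.03 degrees

-1.03 degrees


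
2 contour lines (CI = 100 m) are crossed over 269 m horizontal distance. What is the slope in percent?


elevation change = 2 * 100 = 200 m
slope = 200 / 269 * 100 = 74.3%

74.3%


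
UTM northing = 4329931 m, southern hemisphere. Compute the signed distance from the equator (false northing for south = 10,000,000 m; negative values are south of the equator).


For southern: actual = 4329931 - 10000000 = -5670069 m

-5670069 m


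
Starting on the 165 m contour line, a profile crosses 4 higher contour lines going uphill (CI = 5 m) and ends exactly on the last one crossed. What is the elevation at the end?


elevation = 165 + 4 * 5 = 185 m

185 m


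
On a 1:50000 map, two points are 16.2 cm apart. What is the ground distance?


ground = 16.2 cm * 50000 / 100 = 8100.0 m = 8.1 km

8.1 km


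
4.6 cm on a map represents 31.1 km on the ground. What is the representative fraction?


ground = 31.1 km = 3110000 cm; RF denominator = ground / map = 3110000 / 4.6 ≈ 676087; RF = 1:676087

1:676087


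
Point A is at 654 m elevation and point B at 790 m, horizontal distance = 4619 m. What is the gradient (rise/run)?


gradient = (790 - 654) / 4619 = 136 / 4619 = 0.0294

0.0294


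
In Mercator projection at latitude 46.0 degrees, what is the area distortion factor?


area_distortion = 1/cos^2(46.0) = 2.072

2.072


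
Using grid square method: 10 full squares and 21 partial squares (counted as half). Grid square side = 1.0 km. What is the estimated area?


effective squares = 10 + 21 * 0.5 = 20.5
area = 20.5 * 1.0 = 20.5 km^2

20.5 km^2


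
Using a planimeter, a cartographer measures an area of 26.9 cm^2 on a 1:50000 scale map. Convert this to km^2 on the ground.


ground_area = 26.9 * (50000/100)^2 = 6725000.0 m^2 = 6.725 km^2

6.725 km^2


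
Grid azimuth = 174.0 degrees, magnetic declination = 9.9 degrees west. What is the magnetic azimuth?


magnetic azimuth = grid azimuth - declination (east +ve)
mag_az = 174.0 - -9.9 = 183.9 degrees

183.9 degrees


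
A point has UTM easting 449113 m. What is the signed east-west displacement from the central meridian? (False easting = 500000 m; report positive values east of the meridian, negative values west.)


displacement = 449113 - 500000 = -50887 m

-50887 m


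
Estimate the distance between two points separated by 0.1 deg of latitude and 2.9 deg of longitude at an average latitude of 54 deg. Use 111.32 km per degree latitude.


dlat_km = 0.1 * 111.32 = 11.132
dlon_km = 2.9 * 111.32 * cos(54) ≈ 189.754
dist = sqrt(11.132^2 + 189.754^2) ≈ 190.1 km

190.1 km


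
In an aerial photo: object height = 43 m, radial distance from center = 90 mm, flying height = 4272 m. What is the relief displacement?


d = h * r / H = 43 * 90 / 4272 = 0.91 mm

0.91 mm


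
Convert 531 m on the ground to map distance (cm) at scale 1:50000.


map_cm = 531 * 100 / 50000 = 1.062 cm ≈ 1.06 cm

1.06 cm


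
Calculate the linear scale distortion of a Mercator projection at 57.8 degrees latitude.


SF = 1 / cos(57.8) = 1 / 0.532876 = 1.877

1.877


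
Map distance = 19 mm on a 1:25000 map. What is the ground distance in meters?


ground = 19 mm * 25000 / 1000 = 475.0 m

475.0 m


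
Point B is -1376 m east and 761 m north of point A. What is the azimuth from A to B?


az = atan2(-1376, 761) = -61.1 deg
adjusted to 0-360: 298.9 degrees

298.9 degrees


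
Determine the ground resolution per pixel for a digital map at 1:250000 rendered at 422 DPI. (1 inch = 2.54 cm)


pixel_cm = 2.54 / 422 ≈ 0.006019 cm
ground = pixel_cm * 250000 / 100 = 2.54 * 250000 / (422 * 100) = 635000 / 42200 ≈ 15.05 m

15.05 m


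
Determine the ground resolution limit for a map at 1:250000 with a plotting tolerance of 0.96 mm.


ground = 0.96 mm * 250000 / 1000 = 240.0 m

240.0 m


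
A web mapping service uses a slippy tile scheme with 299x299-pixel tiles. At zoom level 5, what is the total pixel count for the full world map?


tiles per axis = 2^5 = 32
total tiles = 32^2 = 1024
pixels per axis = 32 * 299 = 9568
total pixels = 9568^2 = 91546624

91546624 pixels


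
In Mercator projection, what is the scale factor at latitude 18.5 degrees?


SF = 1 / cos(18.5) = 1 / 0.948324 = 1.054

1.054


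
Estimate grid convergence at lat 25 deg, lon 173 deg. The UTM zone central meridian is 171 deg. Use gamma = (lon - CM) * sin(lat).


gamma = (173 - 171) * sin(25) = 2 * 0.422618 = 0.845 degrees

0.845 degrees


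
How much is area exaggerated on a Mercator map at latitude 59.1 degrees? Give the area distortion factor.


area_distortion = 1/cos^2(59.1) = 3.792

3.792


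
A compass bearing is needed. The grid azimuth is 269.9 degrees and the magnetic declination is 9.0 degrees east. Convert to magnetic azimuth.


magnetic azimuth = grid azimuth - declination (east +ve)
mag_az = 269.9 - 9.0 = 260.9 degrees

260.9 degrees


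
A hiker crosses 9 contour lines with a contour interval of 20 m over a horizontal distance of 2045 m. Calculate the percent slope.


elevation change = 9 * 20 = 180 m
slope = 180 / 2045 * 100 = 8.8%

8.8%


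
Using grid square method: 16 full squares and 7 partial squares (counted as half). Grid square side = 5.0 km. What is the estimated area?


effective squares = 16 + 7 * 0.5 = 19.5
area = 19.5 * 25.0 = 487.5 km^2

487.5 km^2


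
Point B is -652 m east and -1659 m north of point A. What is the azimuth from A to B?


az = atan2(-652, -1659) = -158.5 deg
adjusted to 0-360: 201.5 degrees

201.5 degrees


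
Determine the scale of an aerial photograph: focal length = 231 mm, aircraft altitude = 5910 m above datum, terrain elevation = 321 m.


scale = f / (H - h) = 231 mm / 5589 m = 231 / 5589000 = 1:24195

1:24195


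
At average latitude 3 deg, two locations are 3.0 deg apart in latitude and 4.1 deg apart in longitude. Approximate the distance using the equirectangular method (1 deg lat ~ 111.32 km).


dlat_km = 3.0 * 111.32 = 333.96
dlon_km = 4.1 * 111.32 * cos(3) ≈ 455.787
dist = sqrt(333.96^2 + 455.787^2) ≈ 565.0 km

565.0 km


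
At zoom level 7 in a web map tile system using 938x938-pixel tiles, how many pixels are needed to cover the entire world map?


tiles per axis = 2^7 = 128
total tiles = 128^2 = 16384
pixels per axis = 128 * 938 = 120064
total pixels = 120064^2 = 14415364096

14415364096 pixels


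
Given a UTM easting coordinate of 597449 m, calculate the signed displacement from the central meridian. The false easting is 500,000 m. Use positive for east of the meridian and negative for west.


displacement = 597449 - 500000 = 97449 m

97449 m


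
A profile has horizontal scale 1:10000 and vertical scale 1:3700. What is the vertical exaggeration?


VE = horizontal_scale / vertical_scale = 10000 / 3700 ≈ 2.7

2.7x


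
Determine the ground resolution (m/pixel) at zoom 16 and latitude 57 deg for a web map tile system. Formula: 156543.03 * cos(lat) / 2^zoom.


res = 156543.03 * cos(57) / 2^16 = 156543.03 * 0.54463904 / 65536 = 1.3 m/pixel

1.3 m/pixel


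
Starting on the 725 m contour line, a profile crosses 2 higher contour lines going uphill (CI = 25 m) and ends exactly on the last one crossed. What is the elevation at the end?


elevation = 725 + 2 * 25 = 775 m

775 m


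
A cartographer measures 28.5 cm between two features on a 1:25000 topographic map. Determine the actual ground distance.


ground = 28.5 cm * 25000 / 100 = 7125.0 m = 7.125 km

7.125 km


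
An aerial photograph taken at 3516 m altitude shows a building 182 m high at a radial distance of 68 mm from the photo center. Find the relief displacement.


d = h * r / H = 182 * 68 / 3516 = 3.52 mm

3.52 mm


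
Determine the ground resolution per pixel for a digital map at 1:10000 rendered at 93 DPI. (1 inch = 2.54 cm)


pixel_cm = 2.54 / 93 ≈ 0.027312 cm
ground = pixel_cm * 10000 / 100 = 2.54 * 10000 / (93 * 100) = 25400 / 9300 ≈ 2.73 m

2.73 m


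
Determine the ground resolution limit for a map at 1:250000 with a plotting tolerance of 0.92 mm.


ground = 0.92 mm * 250000 / 1000 = 230.0 m

230.0 m


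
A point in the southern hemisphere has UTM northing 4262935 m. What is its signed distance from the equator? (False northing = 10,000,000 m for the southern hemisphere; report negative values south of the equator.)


For southern: actual = 4262935 - 10000000 = -5737065 m

-5737065 m


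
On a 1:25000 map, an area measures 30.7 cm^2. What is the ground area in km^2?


ground_area = 30.7 * (25000/100)^2 = 1918750.0 m^2 = 1.91875 km^2 ≈ 1.919 km^2

1.919 km^2


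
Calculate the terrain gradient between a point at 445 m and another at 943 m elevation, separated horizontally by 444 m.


gradient = (943 - 445) / 444 = 498 / 444 = 1.1216

1.1216


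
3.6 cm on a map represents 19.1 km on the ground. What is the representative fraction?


ground = 19.1 km = 1910000 cm; RF denominator = ground / map = 1910000 / 3.6 ≈ 530556; RF = 1:530556

1:530556


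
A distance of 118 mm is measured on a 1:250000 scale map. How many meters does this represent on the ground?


ground = 118 mm * 250000 / 1000 = 29500.0 m

29500.0 m


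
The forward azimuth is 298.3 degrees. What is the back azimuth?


back azimuth = (298.3 + 180) mod 360 = 118.3 degrees

118.3 degrees


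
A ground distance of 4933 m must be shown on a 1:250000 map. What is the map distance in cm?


map_cm = 4933 * 100 / 250000 = 1.9732 cm ≈ 1.97 cm

1.97 cm


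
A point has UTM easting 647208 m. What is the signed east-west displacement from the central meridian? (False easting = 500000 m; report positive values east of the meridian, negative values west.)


displacement = 647208 - 500000 = 147208 m

147208 m


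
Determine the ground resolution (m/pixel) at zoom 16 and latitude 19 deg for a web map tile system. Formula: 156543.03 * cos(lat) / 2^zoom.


res = 156543.03 * cos(19) / 2^16 = 156543.03 * 0.94551858 / 65536 = 2.26 m/pixel

2.26 m/pixel


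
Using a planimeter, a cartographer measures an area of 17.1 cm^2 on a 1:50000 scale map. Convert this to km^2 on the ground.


ground_area = 17.1 * (50000/100)^2 = 4275000.0 m^2 = 4.275 km^2

4.275 km^2


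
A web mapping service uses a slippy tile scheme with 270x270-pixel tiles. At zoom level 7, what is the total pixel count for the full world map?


tiles per axis = 2^7 = 128
total tiles = 128^2 = 16384
pixels per axis = 128 * 270 = 34560
total pixels = 34560^2 = 1194393600

1194393600 pixels


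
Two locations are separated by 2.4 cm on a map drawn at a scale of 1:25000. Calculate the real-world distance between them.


ground = 2.4 cm * 25000 / 100 = 600.0 m

600.0 m


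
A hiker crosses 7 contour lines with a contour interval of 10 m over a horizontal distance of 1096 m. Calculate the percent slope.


elevation change = 7 * 10 = 70 m
slope = 70 / 1096 * 100 = 6.4%

6.4%


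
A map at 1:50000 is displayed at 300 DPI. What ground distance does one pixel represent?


pixel_cm = 2.54 / 300 ≈ 0.008467 cm
ground = pixel_cm * 50000 / 100 = 2.54 * 50000 / (300 * 100) = 127000 / 30000 ≈ 4.23 m

4.23 m


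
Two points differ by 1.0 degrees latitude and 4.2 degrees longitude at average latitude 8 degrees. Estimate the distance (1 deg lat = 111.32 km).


dlat_km = 1.0 * 111.32 = 111.32
dlon_km = 4.2 * 111.32 * cos(8) ≈ 462.994
dist = sqrt(111.32^2 + 462.994^2) ≈ 476.2 km

476.2 km


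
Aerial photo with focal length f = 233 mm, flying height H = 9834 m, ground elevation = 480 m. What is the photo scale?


scale = f / (H - h) = 233 mm / 9354 m = 233 / 9354000 = 1:40146

1:40146


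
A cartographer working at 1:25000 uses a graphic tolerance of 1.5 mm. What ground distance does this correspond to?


ground = 1.5 mm * 25000 / 1000 = 37.5 m

37.5 m


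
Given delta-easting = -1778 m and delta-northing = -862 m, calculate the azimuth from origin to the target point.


az = atan2(-1778, -862) = -115.9 deg
adjusted to 0-360: 244.1 degrees

244.1 degrees


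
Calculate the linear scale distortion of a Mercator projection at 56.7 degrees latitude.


SF = 1 / cos(56.7) = 1 / 0.549023 = 1.821

1.821


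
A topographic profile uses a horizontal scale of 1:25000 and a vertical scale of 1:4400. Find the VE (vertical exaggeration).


VE = horizontal_scale / vertical_scale = 25000 / 4400 ≈ 5.7

5.7x


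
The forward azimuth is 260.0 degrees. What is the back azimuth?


back azimuth = (260.0 + 180) mod 360 = 80.0 degrees

80.0 degrees


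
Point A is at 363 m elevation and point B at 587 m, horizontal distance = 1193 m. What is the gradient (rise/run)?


gradient = (587 - 363) / 1193 = 224 / 1193 = 0.1878

0.1878


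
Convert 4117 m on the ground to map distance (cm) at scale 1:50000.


map_cm = 4117 * 100 / 50000 = 8.234 cm ≈ 8.23 cm

8.23 cm


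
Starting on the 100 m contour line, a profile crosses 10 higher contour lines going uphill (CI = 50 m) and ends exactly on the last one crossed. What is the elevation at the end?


elevation = 100 + 10 * 50 = 600 m

600 m


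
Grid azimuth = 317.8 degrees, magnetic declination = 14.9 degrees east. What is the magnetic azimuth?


magnetic azimuth = grid azimuth - declination (east +ve)
mag_az = 317.8 - 14.9 = 302.9 degrees

302.9 degrees


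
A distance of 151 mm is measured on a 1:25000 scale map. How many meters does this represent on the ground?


ground = 151 mm * 25000 / 1000 = 3775.0 m

3775.0 m


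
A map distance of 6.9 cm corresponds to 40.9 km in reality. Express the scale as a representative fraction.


ground = 40.9 km = 4090000 cm; RF denominator = ground / map = 4090000 / 6.9 ≈ 592754; RF = 1:592754

1:592754


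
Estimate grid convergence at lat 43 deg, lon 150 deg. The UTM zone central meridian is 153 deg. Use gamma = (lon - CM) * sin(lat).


gamma = (150 - 153) * sin(43) = -3 * 0.681998 = -2.046 degrees

-2.046 degrees


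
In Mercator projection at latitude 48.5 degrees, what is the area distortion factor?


area_distortion = 1/cos^2(48.5) = 2.278

2.278


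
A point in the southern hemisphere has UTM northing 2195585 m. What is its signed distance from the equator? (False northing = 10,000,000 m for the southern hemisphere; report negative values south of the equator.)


For southern: actual = 2195585 - 10000000 = -7804415 m

-7804415 m


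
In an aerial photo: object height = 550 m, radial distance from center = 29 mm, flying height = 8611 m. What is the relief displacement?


d = h * r / H = 550 * 29 / 8611 = 1.85 mm

1.85 mm


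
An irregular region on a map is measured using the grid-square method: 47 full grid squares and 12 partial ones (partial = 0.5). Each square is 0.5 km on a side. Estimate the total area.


effective squares = 47 + 12 * 0.5 = 53.0
area = 53.0 * 0.25 = 13.25 km^2

13.25 km^2


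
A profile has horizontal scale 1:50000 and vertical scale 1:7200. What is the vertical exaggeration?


VE = horizontal_scale / vertical_scale = 50000 / 7200 ≈ 6.9

6.9x


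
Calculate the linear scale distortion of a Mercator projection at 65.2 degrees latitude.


SF = 1 / cos(65.2) = 1 / 0.419452 = 2.384

2.384


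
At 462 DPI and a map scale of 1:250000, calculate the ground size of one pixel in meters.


pixel_cm = 2.54 / 462 ≈ 0.005498 cm
ground = pixel_cm * 250000 / 100 = 2.54 * 250000 / (462 * 100) = 635000 / 46200 ≈ 13.74 m

13.74 m


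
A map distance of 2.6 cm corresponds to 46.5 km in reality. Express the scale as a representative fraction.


ground = 46.5 km = 4650000 cm; RF denominator = ground / map = 4650000 / 2.6 ≈ 1788462; RF = 1:1788462

1:1788462


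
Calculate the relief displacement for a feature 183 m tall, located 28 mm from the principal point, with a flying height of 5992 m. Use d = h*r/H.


d = h * r / H = 183 * 28 / 5992 = 0.86 mm

0.86 mm


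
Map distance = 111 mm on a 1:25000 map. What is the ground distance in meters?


ground = 111 mm * 25000 / 1000 = 2775.0 m

2775.0 m


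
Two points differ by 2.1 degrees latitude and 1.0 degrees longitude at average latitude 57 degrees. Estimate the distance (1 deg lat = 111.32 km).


dlat_km = 2.1 * 111.32 = 233.772
dlon_km = 1.0 * 111.32 * cos(57) ≈ 60.629
dist = sqrt(233.772^2 + 60.629^2) ≈ 241.5 km

241.5 km


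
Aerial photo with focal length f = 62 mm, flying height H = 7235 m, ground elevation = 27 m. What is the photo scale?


scale = f / (H - h) = 62 mm / 7208 m = 62 / 7208000 = 1:116258

1:116258


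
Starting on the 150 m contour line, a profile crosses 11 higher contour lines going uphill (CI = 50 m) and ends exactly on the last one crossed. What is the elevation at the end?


elevation = 150 + 11 * 50 = 700 m

700 m


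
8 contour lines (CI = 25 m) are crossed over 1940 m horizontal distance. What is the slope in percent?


elevation change = 8 * 25 = 200 m
slope = 200 / 1940 * 100 = 10.3%

10.3%


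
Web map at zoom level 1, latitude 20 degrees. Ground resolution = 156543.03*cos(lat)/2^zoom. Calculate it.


res = 156543.03 * cos(20) / 2^1 = 156543.03 * 0.93969262 / 2 = 73551.17 m/pixel

73551.17 m/pixel


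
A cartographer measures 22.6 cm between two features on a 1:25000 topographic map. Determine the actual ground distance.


ground = 22.6 cm * 25000 / 100 = 5650.0 m = 5.65 km

5.65 km


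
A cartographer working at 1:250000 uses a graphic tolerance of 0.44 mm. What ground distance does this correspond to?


ground = 0.44 mm * 250000 / 1000 = 110.0 m

110.0 m


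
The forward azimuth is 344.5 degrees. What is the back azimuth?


back azimuth = (344.5 + 180) mod 360 = 164.5 degrees

164.5 degrees


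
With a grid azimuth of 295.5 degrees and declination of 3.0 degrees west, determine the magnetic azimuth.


magnetic azimuth = grid azimuth - declination (east +ve)
mag_az = 295.5 - -3.0 = 298.5 degrees

298.5 degrees


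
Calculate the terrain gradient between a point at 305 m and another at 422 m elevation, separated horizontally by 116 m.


gradient = (422 - 305) / 116 = 117 / 116 = 1.0086

1.0086


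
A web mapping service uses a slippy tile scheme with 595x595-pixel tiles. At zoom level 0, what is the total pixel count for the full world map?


tiles per axis = 2^0 = 1
total tiles = 1^2 = 1
pixels per axis = 1 * 595 = 595
total pixels = 595^2 = 354025

354025 pixels


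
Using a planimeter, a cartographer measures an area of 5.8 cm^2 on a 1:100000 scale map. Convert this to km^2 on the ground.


ground_area = 5.8 * (100000/100)^2 = 5800000.0 m^2 = 5.8 km^2

5.8 km^2


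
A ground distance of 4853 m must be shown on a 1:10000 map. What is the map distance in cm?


map_cm = 4853 * 100 / 10000 = 48.53 cm

48.53 cm


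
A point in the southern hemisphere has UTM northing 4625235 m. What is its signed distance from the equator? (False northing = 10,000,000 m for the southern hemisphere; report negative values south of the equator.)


For southern: actual = 4625235 - 10000000 = -5374765 m

-5374765 m


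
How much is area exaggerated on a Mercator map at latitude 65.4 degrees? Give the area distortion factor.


area_distortion = 1/cos^2(65.4) = 5.771

5.771


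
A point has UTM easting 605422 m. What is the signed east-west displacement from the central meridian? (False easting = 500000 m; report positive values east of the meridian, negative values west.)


displacement = 605422 - 500000 = 105422 m

105422 m


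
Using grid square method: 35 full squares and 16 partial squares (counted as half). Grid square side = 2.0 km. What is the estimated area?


effective squares = 35 + 16 * 0.5 = 43.0
area = 43.0 * 4.0 = 172.0 km^2

172.0 km^2


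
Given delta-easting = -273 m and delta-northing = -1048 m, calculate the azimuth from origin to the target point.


az = atan2(-273, -1048) = -165.4 deg
adjusted to 0-360: 194.6 degrees

194.6 degrees


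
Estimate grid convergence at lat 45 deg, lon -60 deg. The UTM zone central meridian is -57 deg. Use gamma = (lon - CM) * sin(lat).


gamma = (-60 - -57) * sin(45) = -3 * 0.707107 = -2.121 degrees

-2.121 degrees


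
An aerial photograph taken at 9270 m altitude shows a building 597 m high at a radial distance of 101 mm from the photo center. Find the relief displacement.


d = h * r / H = 597 * 101 / 9270 = 6.5 mm

6.5 mm


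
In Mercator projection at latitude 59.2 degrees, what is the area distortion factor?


area_distortion = 1/cos^2(59.2) = 3.814

3.814


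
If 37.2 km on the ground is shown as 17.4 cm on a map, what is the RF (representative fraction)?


ground = 37.2 km = 3720000 cm; RF denominator = ground / map = 3720000 / 17.4 ≈ 213793; RF = 1:213793

1:213793


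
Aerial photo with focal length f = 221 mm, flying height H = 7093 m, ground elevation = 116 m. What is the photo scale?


scale = f / (H - h) = 221 mm / 6977 m = 221 / 6977000 = 1:31570

1:31570


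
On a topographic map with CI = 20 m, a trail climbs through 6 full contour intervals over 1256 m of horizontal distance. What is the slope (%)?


elevation change = 6 * 20 = 120 m
slope = 120 / 1256 * 100 = 9.6%

9.6%


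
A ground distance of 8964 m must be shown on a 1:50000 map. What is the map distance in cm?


map_cm = 8964 * 100 / 50000 = 17.928 cm ≈ 17.93 cm

17.93 cm


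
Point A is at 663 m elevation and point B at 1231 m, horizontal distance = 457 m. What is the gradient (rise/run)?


gradient = (1231 - 663) / 457 = 568 / 457 = 1.2429

1.2429


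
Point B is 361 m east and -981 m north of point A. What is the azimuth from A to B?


az = atan2(361, -981) = 159.8 deg
adjusted to 0-360: 159.8 degrees

159.8 degrees


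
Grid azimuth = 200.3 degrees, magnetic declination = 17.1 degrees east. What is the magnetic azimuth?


magnetic azimuth = grid azimuth - declination (east +ve)
mag_az = 200.3 - 17.1 = 183.2 degrees

183.2 degrees


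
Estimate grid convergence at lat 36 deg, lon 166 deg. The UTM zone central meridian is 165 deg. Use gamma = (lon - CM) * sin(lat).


gamma = (166 - 165) * sin(36) = 1 * 0.587785 = 0.588 degrees

0.588 degrees


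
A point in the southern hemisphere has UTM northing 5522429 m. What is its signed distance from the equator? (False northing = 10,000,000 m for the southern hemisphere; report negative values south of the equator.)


For southern: actual = 5522429 - 10000000 = -4477571 m

-4477571 m


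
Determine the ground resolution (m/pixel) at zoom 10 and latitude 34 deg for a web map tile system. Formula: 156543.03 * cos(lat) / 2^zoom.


res = 156543.03 * cos(34) / 2^10 = 156543.03 * 0.82903757 / 1024 = 126.74 m/pixel

126.74 m/pixel


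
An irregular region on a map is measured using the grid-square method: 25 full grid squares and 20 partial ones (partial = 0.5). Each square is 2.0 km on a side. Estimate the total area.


effective squares = 25 + 20 * 0.5 = 35.0
area = 35.0 * 4.0 = 140.0 km^2

140.0 km^2


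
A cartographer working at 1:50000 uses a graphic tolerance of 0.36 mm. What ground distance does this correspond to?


ground = 0.36 mm * 50000 / 1000 = 18.0 m

18.0 m


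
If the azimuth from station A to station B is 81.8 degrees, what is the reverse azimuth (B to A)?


back azimuth = (81.8 + 180) mod 360 = 261.8 degrees

261.8 degrees


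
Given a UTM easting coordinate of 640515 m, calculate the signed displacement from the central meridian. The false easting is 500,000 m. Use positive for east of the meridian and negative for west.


displacement = 640515 - 500000 = 140515 m

140515 m


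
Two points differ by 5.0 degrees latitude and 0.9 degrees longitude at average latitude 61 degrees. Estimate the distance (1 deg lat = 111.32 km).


dlat_km = 5.0 * 111.32 = 556.6
dlon_km = 0.9 * 111.32 * cos(61) ≈ 48.572
dist = sqrt(556.6^2 + 48.572^2) ≈ 558.7 km

558.7 km


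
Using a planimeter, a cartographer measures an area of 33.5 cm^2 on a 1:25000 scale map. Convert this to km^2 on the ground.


ground_area = 33.5 * (25000/100)^2 = 2093750.0 m^2 = 2.09375 km^2 ≈ 2.094 km^2

2.094 km^2


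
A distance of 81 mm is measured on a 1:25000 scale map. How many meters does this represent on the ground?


ground = 81 mm * 25000 / 1000 = 2025.0 m

2025.0 m


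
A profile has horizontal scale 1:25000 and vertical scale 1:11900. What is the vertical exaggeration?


VE = horizontal_scale / vertical_scale = 25000 / 11900 ≈ 2.1

2.1x


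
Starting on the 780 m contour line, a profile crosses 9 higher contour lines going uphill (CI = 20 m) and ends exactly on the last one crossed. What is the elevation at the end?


elevation = 780 + 9 * 20 = 960 m

960 m


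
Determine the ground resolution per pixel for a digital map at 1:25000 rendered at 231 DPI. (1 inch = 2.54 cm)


pixel_cm = 2.54 / 231 ≈ 0.010996 cm
ground = pixel_cm * 25000 / 100 = 2.54 * 25000 / (231 * 100) = 63500 / 23100 ≈ 2.75 m

2.75 m


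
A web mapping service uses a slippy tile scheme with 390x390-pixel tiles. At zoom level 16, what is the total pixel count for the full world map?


tiles per axis = 2^16 = 65536
total tiles = 65536^2 = 4294967296
pixels per axis = 65536 * 390 = 25559040
total pixels = 25559040^2 = 653264525721600

653264525721600 pixels


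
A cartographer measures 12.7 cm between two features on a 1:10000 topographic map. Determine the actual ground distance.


ground = 12.7 cm * 10000 / 100 = 1270.0 m = 1.27 km

1.27 km


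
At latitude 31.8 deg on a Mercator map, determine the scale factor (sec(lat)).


SF = 1 / cos(31.8) = 1 / 0.849893 = 1.177

1.177


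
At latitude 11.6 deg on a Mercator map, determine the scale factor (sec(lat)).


SF = 1 / cos(11.6) = 1 / 0.979575 = 1.021

1.021


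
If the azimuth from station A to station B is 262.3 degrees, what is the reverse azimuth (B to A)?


back azimuth = (262.3 + 180) mod 360 = 82.3 degrees

82.3 degrees


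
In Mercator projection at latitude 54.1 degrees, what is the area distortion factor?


area_distortion = 1/cos^2(54.1) = 2.908

2.908


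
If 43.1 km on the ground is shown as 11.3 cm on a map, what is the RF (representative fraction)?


ground = 43.1 km = 4310000 cm; RF denominator = ground / map = 4310000 / 11.3 ≈ 381416; RF = 1:381416

1:381416


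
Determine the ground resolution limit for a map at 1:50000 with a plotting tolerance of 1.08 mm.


ground = 1.08 mm * 50000 / 1000 = 54.0 m

54.0 m


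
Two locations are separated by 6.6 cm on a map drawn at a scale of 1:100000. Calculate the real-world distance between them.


ground = 6.6 cm * 100000 / 100 = 6600.0 m = 6.6 km

6.6 km


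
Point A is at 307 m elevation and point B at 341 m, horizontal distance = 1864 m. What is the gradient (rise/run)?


gradient = (341 - 307) / 1864 = 34 / 1864 = 0.0182

0.0182


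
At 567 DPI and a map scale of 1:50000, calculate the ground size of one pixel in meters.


pixel_cm = 2.54 / 567 ≈ 0.00448 cm
ground = pixel_cm * 50000 / 100 = 2.54 * 50000 / (567 * 100) = 127000 / 56700 ≈ 2.24 m

2.24 m


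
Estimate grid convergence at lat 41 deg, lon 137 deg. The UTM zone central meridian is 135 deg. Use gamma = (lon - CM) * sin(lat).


gamma = (137 - 135) * sin(41) = 2 * 0.656059 = 1.312 degrees

1.312 degrees


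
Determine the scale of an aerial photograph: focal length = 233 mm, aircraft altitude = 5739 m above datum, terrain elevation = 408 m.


scale = f / (H - h) = 233 mm / 5331 m = 233 / 5331000 = 1:22880

1:22880


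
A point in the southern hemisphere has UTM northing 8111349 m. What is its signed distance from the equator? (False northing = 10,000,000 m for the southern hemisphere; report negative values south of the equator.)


For southern: actual = 8111349 - 10000000 = -1888651 m

-1888651 m


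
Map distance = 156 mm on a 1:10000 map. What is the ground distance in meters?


ground = 156 mm * 10000 / 1000 = 1560.0 m

1560.0 m


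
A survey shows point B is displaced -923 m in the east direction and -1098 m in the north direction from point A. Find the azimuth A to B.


az = atan2(-923, -1098) = -139.9 deg
adjusted to 0-360: 220.1 degrees

220.1 degrees


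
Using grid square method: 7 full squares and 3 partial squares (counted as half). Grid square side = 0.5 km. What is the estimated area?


effective squares = 7 + 3 * 0.5 = 8.5
area = 8.5 * 0.25 = 2.125 km^2

2.125 km^2


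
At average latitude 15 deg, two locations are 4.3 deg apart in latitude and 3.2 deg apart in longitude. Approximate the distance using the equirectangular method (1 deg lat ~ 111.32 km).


dlat_km = 4.3 * 111.32 = 478.676
dlon_km = 3.2 * 111.32 * cos(15) ≈ 344.086
dist = sqrt(478.676^2 + 344.086^2) ≈ 589.5 km

589.5 km


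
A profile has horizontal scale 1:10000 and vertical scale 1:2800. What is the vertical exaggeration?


VE = horizontal_scale / vertical_scale = 10000 / 2800 ≈ 3.6

3.6x


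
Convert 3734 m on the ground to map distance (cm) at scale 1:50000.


map_cm = 3734 * 100 / 50000 = 7.468 cm ≈ 7.47 cm

7.47 cm


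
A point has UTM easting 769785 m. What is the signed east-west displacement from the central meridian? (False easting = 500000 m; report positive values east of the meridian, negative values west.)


displacement = 769785 - 500000 = 269785 m

269785 m


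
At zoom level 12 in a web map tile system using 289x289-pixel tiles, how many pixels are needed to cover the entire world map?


tiles per axis = 2^12 = 4096
total tiles = 4096^2 = 16777216
pixels per axis = 4096 * 289 = 1183744
total pixels = 1183744^2 = 1401249857536

1401249857536 pixels


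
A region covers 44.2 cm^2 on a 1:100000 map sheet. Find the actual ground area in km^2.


ground_area = 44.2 * (100000/100)^2 = 44200000.0 m^2 = 44.2 km^2

44.2 km^2


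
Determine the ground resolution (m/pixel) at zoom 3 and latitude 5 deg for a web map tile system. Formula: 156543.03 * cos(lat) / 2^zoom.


res = 156543.03 * cos(5) / 2^3 = 156543.03 * 0.9961947 / 8 = 19493.42 m/pixel

19493.42 m/pixel


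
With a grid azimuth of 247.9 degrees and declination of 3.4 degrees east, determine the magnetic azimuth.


magnetic azimuth = grid azimuth - declination (east +ve)
mag_az = 247.9 - 3.4 = 244.5 degrees

244.5 degrees


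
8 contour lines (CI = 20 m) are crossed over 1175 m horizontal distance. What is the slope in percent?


elevation change = 8 * 20 = 160 m
slope = 160 / 1175 * 100 = 13.6%

13.6%
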